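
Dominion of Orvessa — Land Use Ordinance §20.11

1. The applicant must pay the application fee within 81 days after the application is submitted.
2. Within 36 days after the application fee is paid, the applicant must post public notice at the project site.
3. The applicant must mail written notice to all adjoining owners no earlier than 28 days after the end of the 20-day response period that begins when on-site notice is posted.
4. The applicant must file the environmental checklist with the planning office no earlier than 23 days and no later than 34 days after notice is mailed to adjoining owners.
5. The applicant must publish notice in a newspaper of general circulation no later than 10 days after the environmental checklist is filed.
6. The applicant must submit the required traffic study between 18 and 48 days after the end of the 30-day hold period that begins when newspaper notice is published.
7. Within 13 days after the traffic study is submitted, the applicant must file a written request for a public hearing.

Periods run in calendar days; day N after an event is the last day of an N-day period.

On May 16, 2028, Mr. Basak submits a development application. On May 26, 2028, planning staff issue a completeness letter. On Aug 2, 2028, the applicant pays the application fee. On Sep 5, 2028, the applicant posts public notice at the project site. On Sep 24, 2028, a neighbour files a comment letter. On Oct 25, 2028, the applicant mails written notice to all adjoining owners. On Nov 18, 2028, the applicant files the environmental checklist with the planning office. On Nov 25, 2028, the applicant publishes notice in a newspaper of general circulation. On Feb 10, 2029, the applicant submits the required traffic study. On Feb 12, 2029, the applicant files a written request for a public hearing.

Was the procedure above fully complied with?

Step 1 — counting 81 days from May 16, 2028 (when the application is submitted) gives a deadline of Aug 5, 2028; done Aug 2, 2028 — timely.
Step 2 — counting 36 days from Aug 2, 2028 (when the application fee is paid) gives a deadline of Sep 7, 2028; completed Sep 5, 2028, before the deadline.
Step 3 — must wait 28 days from Sep 25, 2028 (end of the 20-day response period, which began when on-site notice is posted on Sep 5, 2028), so not before Oct 23, 2028; done Oct 25, 2028 — permitted.
Step 4 — 23 and 34 days from Oct 25, 2028 (when notice is mailed to adjoining owners) are Nov 17, 2028 and Nov 28, 2028 respectively; done Nov 18, 2028 — within the window.
Step 5 — counting 10 days from Nov 18, 2028 (when the environmental checklist is filed) gives a deadline of Nov 28, 2028; Nov 25, 2028 is within that limit.
Step 6 — 18 and 48 days from Dec 25, 2028 (end of the 30-day hold period, which began when newspaper notice is published on Nov 25, 2028) are Jan 12, 2029 and Feb 11, 2029 respectively; done Feb 10, 2029 — within the window.
Step 7 — counting 13 days from Feb 10, 2029 (when the traffic study is submitted) gives a deadline of Feb 23, 2029; Feb 12, 2029 is within that limit.

Yes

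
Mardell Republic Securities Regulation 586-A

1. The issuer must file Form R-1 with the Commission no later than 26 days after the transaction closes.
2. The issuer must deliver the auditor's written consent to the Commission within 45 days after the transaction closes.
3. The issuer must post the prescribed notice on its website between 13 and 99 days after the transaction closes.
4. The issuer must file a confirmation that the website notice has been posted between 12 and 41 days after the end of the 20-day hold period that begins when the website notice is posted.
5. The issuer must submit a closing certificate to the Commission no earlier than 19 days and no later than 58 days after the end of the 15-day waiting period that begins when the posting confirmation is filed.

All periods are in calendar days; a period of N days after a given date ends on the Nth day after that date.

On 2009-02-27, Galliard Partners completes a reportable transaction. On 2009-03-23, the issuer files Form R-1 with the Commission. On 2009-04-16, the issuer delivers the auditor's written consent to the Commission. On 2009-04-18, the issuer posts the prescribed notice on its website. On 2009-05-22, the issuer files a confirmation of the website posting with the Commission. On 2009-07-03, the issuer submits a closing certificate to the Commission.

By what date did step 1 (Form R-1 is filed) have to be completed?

2009-03-25

Step 1 runs from 2009-02-27, when the transaction closes. 26 days after 2009-02-27 is 2009-03-25.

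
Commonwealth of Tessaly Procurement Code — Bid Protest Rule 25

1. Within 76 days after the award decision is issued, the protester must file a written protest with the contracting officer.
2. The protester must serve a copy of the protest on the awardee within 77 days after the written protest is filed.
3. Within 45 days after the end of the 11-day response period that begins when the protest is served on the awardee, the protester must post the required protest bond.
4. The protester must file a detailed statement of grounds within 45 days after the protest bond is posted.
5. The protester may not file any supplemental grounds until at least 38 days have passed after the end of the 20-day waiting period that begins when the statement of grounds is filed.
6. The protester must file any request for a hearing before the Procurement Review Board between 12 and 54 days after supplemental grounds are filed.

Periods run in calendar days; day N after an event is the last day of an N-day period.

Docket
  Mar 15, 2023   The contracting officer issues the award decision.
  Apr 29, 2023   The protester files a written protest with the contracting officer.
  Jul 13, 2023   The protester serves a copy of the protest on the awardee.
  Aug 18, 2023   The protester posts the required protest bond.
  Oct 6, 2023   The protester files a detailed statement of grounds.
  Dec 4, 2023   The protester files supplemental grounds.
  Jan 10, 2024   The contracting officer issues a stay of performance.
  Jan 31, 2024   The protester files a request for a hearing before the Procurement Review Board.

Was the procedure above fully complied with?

(1) due by Mar 15, 2023 + 76 days = May 30, 2023; done Apr 29, 2023 — timely.
(2) due by Apr 29, 2023 + 77 days = Jul 15, 2023; done Jul 13, 2023 — timely.
(3) due by Jul 24, 2023 + 45 days = Sep 7, 2023; completed Aug 18, 2023, before the deadline.
(4) due by Aug 18, 2023 + 45 days = Oct 2, 2023; done Oct 6, 2023 — 4 days late.
No need to go further; step 4 was not satisfied.

No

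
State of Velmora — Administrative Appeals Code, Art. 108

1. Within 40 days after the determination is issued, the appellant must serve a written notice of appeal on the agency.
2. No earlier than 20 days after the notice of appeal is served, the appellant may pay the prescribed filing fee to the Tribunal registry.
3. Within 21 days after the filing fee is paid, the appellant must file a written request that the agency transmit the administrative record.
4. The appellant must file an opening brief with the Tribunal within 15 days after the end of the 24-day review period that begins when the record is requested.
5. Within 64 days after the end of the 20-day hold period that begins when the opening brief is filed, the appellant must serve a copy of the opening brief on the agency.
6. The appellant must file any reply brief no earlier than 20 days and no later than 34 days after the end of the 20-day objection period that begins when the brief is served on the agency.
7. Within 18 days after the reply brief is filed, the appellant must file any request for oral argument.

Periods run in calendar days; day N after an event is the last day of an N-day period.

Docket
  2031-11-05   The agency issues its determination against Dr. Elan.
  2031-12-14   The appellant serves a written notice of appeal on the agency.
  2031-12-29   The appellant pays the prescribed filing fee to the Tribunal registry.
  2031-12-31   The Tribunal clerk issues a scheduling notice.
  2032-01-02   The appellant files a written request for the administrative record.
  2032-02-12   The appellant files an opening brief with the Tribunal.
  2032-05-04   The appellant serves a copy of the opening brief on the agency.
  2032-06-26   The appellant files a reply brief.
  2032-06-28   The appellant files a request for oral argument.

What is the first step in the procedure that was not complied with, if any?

Step 2

(1) due by 2031-11-05 + 40 days = 2031-12-15; 2031-12-14 is within that limit.
(2) permitted from 2031-12-14 + 20 days = 2032-01-03 onward; acted on 2031-12-29, 5 days prematurely.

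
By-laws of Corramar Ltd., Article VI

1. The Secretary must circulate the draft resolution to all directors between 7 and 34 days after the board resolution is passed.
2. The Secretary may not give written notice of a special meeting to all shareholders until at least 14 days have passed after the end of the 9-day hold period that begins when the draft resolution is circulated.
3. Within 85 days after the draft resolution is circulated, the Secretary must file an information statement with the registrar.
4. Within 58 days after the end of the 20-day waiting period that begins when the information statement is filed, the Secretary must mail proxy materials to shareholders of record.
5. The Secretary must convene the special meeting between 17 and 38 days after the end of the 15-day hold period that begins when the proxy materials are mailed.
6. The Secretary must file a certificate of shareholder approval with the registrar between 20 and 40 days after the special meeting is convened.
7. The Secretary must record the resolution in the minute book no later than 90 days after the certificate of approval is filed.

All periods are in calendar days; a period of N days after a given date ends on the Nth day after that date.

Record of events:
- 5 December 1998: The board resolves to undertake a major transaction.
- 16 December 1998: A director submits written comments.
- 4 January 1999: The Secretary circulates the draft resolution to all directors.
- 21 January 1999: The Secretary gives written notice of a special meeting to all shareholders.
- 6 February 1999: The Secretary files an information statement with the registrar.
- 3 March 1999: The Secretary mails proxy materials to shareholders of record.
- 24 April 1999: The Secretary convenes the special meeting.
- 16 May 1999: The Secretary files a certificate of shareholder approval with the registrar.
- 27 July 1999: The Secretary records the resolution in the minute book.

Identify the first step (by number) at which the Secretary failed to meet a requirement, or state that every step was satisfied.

(1) the permitted window runs from 5 December 1998 + 7 = 12 December 1998 to 5 December 1998 + 34 = 8 January 1999; done 4 January 1999 — within the window.
(2) permitted from 13 January 1999 + 14 days = 27 January 1999 onward; acted on 21 January 1999, 6 days prematurely.

Step 2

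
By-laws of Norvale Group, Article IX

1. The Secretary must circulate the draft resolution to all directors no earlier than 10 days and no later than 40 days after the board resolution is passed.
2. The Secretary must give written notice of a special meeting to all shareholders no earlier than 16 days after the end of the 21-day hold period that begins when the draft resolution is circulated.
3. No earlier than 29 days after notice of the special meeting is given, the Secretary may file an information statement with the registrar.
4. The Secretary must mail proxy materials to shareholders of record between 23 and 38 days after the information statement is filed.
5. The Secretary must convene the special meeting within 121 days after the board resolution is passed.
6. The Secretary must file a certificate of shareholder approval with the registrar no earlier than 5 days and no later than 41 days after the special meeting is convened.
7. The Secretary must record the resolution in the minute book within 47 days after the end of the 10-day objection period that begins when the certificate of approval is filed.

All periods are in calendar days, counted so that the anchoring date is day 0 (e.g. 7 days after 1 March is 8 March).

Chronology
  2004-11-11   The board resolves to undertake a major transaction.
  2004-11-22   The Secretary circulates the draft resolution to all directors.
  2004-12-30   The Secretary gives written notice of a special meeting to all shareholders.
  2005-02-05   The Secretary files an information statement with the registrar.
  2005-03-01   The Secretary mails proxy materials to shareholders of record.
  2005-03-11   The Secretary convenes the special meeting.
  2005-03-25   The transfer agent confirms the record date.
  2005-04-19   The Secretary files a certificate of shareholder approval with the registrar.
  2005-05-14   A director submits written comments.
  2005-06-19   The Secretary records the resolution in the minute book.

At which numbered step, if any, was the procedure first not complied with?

(1) the permitted window runs from 2004-11-11 + 10 = 2004-11-21 to 2004-11-11 + 40 = 2004-12-21; done 2004-11-22, which is between those dates.
(2) permitted from 2004-12-13 + 16 days = 2004-12-29 onward; done 2004-12-30 — permitted.
(3) permitted from 2004-12-30 + 29 days = 2005-01-28 onward; done 2005-02-05, after the minimum wait.
(4) the permitted window runs from 2005-02-05 + 23 = 2005-02-28 to 2005-02-05 + 38 = 2005-03-15; done 2005-03-01 — within the window.
(5) due by 2004-11-11 + 121 days = 2005-03-12; 2005-03-11 is within that limit.
(6) the permitted window runs from 2005-03-11 + 5 = 2005-03-16 to 2005-03-11 + 41 = 2005-04-21; done 2005-04-19, which is between those dates.
(7) due by 2005-04-29 + 47 days = 2005-06-15; 2005-06-19 misses that deadline by 4 days.
The analysis stops there.

Step 7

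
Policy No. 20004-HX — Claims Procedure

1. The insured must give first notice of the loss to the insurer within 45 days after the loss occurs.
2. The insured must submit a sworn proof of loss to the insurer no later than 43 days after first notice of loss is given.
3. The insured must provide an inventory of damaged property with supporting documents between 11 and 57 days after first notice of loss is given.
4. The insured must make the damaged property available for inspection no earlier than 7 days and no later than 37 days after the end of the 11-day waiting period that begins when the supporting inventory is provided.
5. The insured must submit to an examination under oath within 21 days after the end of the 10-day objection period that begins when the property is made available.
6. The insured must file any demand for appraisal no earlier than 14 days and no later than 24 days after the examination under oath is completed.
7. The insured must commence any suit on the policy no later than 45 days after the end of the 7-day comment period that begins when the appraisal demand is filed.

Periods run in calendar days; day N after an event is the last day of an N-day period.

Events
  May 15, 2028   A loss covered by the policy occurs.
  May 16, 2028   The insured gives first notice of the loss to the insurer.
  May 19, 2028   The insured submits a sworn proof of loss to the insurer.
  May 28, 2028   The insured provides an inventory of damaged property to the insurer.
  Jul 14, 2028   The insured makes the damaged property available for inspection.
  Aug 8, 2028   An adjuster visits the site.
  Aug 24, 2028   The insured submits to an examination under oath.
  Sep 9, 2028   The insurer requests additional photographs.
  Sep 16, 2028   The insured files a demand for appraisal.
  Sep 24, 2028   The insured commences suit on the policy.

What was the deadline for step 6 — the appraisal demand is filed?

Sep 17, 2028

Step 6 runs from Aug 24, 2028, when the examination under oath is completed. The window is 14–24 days after Aug 24, 2028; it closes on Sep 17, 2028.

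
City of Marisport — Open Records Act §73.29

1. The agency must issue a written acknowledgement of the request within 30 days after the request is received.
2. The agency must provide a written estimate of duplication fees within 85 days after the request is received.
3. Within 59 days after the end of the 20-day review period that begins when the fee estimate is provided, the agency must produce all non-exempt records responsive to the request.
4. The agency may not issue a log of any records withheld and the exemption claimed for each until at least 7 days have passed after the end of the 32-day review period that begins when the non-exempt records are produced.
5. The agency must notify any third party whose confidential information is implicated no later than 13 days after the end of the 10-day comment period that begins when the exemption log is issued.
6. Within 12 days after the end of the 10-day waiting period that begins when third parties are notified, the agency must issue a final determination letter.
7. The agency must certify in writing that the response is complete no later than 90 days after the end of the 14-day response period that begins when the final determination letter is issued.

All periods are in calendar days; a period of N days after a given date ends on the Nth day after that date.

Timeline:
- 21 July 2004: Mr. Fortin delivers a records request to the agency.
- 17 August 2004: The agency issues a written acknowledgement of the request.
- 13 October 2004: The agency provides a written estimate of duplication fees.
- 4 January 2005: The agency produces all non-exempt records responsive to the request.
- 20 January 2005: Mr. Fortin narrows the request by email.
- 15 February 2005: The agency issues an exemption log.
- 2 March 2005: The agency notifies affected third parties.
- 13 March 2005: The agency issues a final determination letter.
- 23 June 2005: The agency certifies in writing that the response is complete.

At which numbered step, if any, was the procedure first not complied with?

Step 1: 30 days after 21 July 2004 (when the request is received) is 20 August 2004; 17 August 2004 is within that limit.
Step 2: 85 days after 21 July 2004 (when the request is received) is 14 October 2004; 13 October 2004 is within that limit.
Step 3: 59 days after 2 November 2004 (end of the 20-day review period, which began when the fee estimate is provided on 13 October 2004) is 31 December 2004; done 4 January 2005 — 4 days late.
Later steps need not be reached.

Step 3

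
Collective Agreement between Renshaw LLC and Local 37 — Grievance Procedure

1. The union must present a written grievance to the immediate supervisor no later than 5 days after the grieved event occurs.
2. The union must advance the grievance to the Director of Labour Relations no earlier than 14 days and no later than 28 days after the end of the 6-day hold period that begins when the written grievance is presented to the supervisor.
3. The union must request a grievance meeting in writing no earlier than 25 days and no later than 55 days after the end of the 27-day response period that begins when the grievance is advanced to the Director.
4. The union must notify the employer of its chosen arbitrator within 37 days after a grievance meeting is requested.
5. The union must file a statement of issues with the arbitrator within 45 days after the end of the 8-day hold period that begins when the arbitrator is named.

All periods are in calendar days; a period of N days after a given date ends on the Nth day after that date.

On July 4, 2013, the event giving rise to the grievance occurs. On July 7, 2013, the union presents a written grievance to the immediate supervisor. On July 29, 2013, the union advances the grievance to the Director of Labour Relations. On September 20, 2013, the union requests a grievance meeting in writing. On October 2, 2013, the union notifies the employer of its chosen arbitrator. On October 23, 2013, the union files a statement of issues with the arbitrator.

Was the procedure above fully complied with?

(1) due by July 4, 2013 + 5 days = July 9, 2013; done July 7, 2013 — timely.
(2) the permitted window runs from July 13, 2013 + 14 = July 27, 2013 to July 13, 2013 + 28 = August 10, 2013; July 29, 2013 falls inside that range.
(3) the permitted window runs from August 25, 2013 + 25 = September 19, 2013 to August 25, 2013 + 55 = October 19, 2013; done September 20, 2013 — within the window.
(4) due by September 20, 2013 + 37 days = October 27, 2013; completed October 2, 2013, before the deadline.
(5) due by October 10, 2013 + 45 days = November 24, 2013; done October 23, 2013 — timely.

Yes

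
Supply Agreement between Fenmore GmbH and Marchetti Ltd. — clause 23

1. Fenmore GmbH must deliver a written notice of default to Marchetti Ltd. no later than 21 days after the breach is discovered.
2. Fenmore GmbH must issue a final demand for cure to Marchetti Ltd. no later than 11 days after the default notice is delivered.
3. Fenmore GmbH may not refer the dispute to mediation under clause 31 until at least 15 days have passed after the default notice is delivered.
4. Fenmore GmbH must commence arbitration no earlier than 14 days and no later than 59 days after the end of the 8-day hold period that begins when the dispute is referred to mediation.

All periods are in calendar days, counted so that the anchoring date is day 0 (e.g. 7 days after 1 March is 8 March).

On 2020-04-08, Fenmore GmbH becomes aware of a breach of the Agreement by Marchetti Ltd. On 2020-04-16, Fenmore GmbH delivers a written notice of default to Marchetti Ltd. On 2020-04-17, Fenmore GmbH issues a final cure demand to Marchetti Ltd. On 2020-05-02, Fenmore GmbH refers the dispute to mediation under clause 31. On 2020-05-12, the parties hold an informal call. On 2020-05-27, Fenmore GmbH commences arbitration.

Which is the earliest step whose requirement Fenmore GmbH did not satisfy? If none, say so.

Step 1 — counting 21 days from 2020-04-08 (when the breach is discovered) gives a deadline of 2020-04-29; completed 2020-04-16, before the deadline.
Step 2 — counting 11 days from 2020-04-16 (when the default notice is delivered) gives a deadline of 2020-04-27; done 2020-04-17 — timely.
Step 3 — must wait 15 days from 2020-04-16 (when the default notice is delivered), so not before 2020-05-01; 2020-05-02 is on or after that date.
Step 4 — 14 and 59 days from 2020-05-10 (end of the 8-day hold period, which began when the dispute is referred to mediation on 2020-05-02) are 2020-05-24 and 2020-07-08 respectively; done 2020-05-27 — within the window.

None — every step was satisfied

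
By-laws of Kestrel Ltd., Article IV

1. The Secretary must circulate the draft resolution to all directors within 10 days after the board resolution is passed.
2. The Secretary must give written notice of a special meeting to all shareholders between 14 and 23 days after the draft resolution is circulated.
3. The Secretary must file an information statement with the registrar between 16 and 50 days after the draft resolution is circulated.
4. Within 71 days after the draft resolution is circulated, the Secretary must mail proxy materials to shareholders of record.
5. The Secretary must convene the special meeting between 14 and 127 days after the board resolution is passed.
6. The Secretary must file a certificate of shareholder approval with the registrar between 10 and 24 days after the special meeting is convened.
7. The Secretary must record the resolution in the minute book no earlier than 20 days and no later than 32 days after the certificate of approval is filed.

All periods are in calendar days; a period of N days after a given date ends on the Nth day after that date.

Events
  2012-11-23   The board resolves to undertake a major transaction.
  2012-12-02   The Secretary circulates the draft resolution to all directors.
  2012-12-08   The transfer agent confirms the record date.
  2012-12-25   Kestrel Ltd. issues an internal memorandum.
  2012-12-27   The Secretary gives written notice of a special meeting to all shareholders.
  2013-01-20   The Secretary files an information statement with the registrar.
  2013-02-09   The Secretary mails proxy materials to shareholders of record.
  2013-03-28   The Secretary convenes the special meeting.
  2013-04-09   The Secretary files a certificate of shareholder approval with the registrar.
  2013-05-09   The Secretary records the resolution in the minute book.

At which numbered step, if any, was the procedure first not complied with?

Step 1: 10 days after 2012-11-23 (when the board resolution is passed) is 2012-12-03; 2012-12-02 is within that limit.
Step 2: the window is 14–23 days after 2012-12-02 (when the draft resolution is circulated), so 2012-12-16 through 2012-12-25; 2012-12-27 is 2 days past the end of the window.

Step 2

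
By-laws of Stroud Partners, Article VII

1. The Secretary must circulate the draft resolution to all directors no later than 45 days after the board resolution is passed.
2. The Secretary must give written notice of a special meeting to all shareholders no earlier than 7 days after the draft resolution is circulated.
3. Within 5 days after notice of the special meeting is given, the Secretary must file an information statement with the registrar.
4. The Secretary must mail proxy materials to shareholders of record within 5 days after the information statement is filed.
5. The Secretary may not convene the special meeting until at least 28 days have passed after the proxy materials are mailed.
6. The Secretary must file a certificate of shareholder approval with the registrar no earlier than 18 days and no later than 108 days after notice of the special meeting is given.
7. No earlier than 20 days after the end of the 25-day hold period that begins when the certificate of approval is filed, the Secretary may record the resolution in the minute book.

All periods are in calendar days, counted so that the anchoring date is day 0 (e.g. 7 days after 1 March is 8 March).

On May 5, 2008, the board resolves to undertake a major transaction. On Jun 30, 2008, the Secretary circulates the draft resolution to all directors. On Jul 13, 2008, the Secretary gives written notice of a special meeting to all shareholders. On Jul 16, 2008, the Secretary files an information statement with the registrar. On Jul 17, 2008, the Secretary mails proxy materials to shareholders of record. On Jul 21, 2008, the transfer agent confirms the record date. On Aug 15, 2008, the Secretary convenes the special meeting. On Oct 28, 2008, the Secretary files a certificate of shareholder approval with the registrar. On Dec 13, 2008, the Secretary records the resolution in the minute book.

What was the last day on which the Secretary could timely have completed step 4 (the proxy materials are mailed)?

Step 4 runs from Jul 16, 2008, when the information statement is filed. 5 days after Jul 16, 2008 is Jul 21, 2008.

Jul 21, 2008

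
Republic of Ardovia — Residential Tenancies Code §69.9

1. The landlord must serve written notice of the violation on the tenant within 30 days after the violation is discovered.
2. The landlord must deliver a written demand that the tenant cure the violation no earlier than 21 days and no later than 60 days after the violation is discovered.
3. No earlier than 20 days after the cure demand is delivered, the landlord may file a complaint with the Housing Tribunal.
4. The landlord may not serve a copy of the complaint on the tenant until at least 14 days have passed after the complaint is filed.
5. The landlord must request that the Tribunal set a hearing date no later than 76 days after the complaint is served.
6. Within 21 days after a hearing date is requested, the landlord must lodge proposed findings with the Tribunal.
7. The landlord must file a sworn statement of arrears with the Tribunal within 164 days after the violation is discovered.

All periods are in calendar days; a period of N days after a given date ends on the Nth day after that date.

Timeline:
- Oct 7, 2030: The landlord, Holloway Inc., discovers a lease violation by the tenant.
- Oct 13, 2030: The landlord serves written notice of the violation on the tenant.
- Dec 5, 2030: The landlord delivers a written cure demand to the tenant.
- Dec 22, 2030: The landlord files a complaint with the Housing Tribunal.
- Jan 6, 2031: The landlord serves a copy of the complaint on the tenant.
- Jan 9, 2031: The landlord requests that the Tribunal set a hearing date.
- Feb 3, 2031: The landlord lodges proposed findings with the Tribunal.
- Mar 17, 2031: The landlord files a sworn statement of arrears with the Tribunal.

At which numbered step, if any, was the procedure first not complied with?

Step 1: 30 days after Oct 7, 2030 (when the violation is discovered) is Nov 6, 2030; done Oct 13, 2030 — timely.
Step 2: the window is 21–60 days after Oct 7, 2030 (when the violation is discovered), so Oct 28, 2030 through Dec 6, 2030; done Dec 5, 2030, which is between those dates.
Step 3: the earliest permitted date is 20 days after Dec 5, 2030 (when the cure demand is delivered), i.e. Dec 25, 2030; Dec 22, 2030 is 3 days before the earliest permitted date.

Step 3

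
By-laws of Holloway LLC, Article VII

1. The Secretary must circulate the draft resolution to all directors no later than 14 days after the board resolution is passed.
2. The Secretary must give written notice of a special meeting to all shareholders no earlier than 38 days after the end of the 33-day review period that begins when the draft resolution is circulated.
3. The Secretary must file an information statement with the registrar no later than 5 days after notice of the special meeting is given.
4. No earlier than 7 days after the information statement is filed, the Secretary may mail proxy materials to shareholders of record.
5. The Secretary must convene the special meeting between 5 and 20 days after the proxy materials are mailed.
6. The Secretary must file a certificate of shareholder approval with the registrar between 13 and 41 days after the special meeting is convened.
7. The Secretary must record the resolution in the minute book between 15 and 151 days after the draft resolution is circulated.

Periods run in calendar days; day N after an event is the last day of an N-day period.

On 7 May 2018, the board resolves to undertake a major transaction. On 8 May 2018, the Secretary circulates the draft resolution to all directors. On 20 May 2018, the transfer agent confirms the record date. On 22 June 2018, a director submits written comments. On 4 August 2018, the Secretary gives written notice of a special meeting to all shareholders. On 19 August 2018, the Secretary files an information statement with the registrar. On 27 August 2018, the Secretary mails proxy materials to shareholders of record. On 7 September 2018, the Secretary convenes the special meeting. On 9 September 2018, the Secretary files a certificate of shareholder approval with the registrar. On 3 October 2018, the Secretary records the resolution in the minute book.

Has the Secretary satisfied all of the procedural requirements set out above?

No

Step 1: 14 days after 7 May 2018 (when the board resolution is passed) is 21 May 2018; done 8 May 2018 — timely.
Step 2: the earliest permitted date is 38 days after 10 June 2018 (end of the 33-day review period, which began when the draft resolution is circulated on 8 May 2018), i.e. 18 July 2018; 4 August 2018 is on or after that date.
Step 3: 5 days after 4 August 2018 (when notice of the special meeting is given) is 9 August 2018; done 19 August 2018 — 10 days late.
No need to go further; step 3 was not satisfied.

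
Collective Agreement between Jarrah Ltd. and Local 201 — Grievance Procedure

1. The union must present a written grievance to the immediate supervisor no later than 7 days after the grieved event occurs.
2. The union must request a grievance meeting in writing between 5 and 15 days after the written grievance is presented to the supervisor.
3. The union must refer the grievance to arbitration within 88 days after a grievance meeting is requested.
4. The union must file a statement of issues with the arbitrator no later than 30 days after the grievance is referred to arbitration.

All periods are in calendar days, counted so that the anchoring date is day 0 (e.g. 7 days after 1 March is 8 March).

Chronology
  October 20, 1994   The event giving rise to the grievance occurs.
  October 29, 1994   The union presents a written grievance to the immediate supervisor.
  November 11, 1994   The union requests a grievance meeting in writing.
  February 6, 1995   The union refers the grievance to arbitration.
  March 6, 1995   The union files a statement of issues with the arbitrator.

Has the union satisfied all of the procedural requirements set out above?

No

Step 1 — counting 7 days from October 20, 1994 (when the grieved event occurs) gives a deadline of October 27, 1994; not done until October 29, 1994, 2 days after the deadline.
The analysis stops there.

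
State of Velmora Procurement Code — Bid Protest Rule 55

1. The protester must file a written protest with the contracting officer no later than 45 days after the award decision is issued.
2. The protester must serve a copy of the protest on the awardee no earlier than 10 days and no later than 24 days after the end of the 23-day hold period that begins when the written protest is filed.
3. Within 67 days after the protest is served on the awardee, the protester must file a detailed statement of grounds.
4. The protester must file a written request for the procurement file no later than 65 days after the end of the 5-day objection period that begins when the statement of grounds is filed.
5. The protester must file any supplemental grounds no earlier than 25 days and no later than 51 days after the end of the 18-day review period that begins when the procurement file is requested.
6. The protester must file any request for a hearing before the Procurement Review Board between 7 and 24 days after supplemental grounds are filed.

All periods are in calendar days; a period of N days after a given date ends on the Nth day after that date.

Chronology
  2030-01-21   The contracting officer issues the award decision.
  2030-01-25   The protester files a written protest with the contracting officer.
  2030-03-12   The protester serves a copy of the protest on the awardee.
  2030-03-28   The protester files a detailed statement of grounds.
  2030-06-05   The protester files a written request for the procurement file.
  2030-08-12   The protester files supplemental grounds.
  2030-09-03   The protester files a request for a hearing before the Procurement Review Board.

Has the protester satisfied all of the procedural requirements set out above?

Yes

Step 1 — counting 45 days from 2030-01-21 (when the award decision is issued) gives a deadline of 2030-03-07; completed 2030-01-25, before the deadline.
Step 2 — 10 and 24 days from 2030-02-17 (end of the 23-day hold period, which began when the written protest is filed on 2030-01-25) are 2030-02-27 and 2030-03-13 respectively; done 2030-03-12, which is between those dates.
Step 3 — counting 67 days from 2030-03-12 (when the protest is served on the awardee) gives a deadline of 2030-05-18; 2030-03-28 is within that limit.
Step 4 — counting 65 days from 2030-04-02 (end of the 5-day objection period, which began when the statement of grounds is filed on 2030-03-28) gives a deadline of 2030-06-06; done 2030-06-05 — timely.
Step 5 — 25 and 51 days from 2030-06-23 (end of the 18-day review period, which began when the procurement file is requested on 2030-06-05) are 2030-07-18 and 2030-08-13 respectively; done 2030-08-12 — within the window.
Step 6 — 7 and 24 days from 2030-08-12 (when supplemental grounds are filed) are 2030-08-19 and 2030-09-05 respectively; done 2030-09-03 — within the window.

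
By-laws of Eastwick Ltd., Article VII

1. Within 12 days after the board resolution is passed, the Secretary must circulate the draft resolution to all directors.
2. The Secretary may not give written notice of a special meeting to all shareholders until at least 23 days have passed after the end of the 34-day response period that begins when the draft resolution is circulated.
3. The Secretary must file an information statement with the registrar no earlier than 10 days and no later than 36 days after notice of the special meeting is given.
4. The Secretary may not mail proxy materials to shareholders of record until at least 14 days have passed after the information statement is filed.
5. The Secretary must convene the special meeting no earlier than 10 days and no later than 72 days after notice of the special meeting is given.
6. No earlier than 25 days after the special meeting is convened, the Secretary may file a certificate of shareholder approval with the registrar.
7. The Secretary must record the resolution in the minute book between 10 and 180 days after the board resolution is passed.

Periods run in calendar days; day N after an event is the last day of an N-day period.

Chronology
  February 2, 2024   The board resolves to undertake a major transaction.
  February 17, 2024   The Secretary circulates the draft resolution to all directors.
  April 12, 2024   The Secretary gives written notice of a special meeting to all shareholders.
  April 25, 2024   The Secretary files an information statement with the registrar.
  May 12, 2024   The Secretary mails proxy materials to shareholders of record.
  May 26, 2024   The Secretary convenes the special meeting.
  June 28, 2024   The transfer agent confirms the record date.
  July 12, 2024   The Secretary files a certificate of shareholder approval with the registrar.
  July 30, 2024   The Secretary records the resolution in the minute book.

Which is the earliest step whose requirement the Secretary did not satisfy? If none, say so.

Step 1

Step 1: 12 days after February 2, 2024 (when the board resolution is passed) is February 14, 2024; done February 17, 2024 — 3 days late.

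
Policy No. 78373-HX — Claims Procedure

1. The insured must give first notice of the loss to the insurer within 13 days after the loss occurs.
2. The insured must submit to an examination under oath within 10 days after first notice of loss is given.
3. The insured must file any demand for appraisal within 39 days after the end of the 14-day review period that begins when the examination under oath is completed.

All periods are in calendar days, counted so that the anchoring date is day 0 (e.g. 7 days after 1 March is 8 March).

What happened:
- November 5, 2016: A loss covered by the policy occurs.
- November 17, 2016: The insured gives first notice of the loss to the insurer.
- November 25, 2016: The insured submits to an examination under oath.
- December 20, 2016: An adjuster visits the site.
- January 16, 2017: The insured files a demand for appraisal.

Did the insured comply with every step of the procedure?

Yes

Step 1: 13 days after November 5, 2016 (when the loss occurs) is November 18, 2016; done November 17, 2016 — timely.
Step 2: 10 days after November 17, 2016 (when first notice of loss is given) is November 27, 2016; completed November 25, 2016, before the deadline.
Step 3: 39 days after December 9, 2016 (end of the 14-day review period, which began when the examination under oath is completed on November 25, 2016) is January 17, 2017; completed January 16, 2017, before the deadline.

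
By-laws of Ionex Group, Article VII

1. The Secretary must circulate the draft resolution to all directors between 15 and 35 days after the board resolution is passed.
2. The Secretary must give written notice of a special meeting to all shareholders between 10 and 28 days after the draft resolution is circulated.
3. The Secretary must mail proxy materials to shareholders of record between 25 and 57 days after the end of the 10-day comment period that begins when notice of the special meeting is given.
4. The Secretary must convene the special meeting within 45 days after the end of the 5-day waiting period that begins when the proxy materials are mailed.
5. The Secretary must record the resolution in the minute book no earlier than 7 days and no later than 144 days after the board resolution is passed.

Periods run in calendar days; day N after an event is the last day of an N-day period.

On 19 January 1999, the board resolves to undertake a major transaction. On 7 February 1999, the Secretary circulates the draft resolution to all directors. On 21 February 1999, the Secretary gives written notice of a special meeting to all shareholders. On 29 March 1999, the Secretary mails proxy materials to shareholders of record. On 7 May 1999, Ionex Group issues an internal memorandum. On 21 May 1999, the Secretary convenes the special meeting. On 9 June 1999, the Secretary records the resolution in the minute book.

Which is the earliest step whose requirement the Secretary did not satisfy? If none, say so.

Step 1 — 15 and 35 days from 19 January 1999 (when the board resolution is passed) are 3 February 1999 and 23 February 1999 respectively; done 7 February 1999, which is between those dates.
Step 2 — 10 and 28 days from 7 February 1999 (when the draft resolution is circulated) are 17 February 1999 and 7 March 1999 respectively; done 21 February 1999 — within the window.
Step 3 — 25 and 57 days from 3 March 1999 (end of the 10-day comment period, which began when notice of the special meeting is given on 21 February 1999) are 28 March 1999 and 29 April 1999 respectively; done 29 March 1999, which is between those dates.
Step 4 — counting 45 days from 3 April 1999 (end of the 5-day waiting period, which began when the proxy materials are mailed on 29 March 1999) gives a deadline of 18 May 1999; 21 May 1999 misses that deadline by 3 days.

Step 4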